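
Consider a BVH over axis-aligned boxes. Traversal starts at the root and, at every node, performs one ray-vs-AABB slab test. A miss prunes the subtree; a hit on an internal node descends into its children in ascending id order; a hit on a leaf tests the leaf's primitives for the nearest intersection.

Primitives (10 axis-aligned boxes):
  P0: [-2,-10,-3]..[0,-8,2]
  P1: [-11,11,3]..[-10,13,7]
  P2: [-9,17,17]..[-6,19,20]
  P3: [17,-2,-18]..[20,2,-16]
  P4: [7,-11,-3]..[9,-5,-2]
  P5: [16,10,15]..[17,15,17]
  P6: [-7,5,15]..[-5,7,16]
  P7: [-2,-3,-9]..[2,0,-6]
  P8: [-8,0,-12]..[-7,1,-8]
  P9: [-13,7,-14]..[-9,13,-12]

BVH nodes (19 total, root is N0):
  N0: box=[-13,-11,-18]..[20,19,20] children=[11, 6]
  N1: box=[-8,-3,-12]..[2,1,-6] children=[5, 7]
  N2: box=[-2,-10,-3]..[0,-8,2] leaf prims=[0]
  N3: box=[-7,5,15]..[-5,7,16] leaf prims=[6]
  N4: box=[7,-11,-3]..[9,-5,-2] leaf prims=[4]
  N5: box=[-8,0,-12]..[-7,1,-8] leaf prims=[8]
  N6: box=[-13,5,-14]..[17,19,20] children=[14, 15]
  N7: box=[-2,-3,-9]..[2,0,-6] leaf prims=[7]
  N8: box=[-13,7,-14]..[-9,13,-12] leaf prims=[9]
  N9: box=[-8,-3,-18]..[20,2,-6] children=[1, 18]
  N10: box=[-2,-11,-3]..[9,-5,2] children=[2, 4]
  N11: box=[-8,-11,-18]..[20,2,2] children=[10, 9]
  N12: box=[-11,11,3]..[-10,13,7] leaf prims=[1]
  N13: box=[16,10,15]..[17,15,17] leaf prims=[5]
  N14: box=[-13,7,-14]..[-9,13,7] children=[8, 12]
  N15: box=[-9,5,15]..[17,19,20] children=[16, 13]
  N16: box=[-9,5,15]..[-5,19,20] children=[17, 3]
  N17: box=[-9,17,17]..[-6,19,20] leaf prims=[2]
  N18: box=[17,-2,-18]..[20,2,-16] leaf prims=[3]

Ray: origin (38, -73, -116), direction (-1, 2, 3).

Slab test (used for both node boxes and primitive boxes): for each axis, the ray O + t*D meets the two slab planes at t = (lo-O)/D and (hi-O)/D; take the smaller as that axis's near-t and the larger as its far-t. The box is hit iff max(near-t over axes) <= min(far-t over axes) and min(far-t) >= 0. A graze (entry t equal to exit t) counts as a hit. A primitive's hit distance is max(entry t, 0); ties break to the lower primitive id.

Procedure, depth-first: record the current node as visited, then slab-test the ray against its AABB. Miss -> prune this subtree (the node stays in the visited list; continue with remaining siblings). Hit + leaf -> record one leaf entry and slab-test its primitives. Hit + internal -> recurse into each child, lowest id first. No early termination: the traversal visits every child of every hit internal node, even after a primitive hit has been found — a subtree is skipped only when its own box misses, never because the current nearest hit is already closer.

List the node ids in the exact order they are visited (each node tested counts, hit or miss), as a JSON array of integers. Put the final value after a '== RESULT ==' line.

Walk:
N0 x:[18,51] y:[31,46] z:[98/3,136/3] -> hit [98/3,136/3], descend [6, 11]
  N6 x:[21,51] y:[39,46] z:[34,136/3] -> hit [39,136/3], descend [14, 15]
    N14 x:[47,51] y:[40,43] z:[34,41] -> miss, prune
    N15 x:[21,47] y:[39,46] z:[131/3,136/3] -> hit [131/3,136/3], descend [13, 16]
      N13 x:[21,22] y:[83/2,44] z:[131/3,133/3] -> miss, prune
      N16 x:[43,47] y:[39,46] z:[131/3,136/3] -> hit [131/3,136/3], descend [3, 17]
        N3 x:[43,45] y:[39,40] z:[131/3,44] -> miss, prune
        N17 x:[44,47] y:[45,46] z:[133/3,136/3] -> hit [45,136/3] leaf, test {P2@t=45}
  N11 x:[18,46] y:[31,75/2] z:[98/3,118/3] -> hit [98/3,75/2], descend [9, 10]
    N9 x:[18,46] y:[35,75/2] z:[98/3,110/3] -> hit [35,110/3], descend [1, 18]
      N1 x:[36,46] y:[35,37] z:[104/3,110/3] -> hit [36,110/3], descend [5, 7]
        N5 x:[45,46] y:[73/2,37] z:[104/3,36] -> miss, prune
        N7 x:[36,40] y:[35,73/2] z:[107/3,110/3] -> hit [36,73/2] leaf, test {P7@t=36}
      N18 x:[18,21] y:[71/2,75/2] z:[98/3,100/3] -> miss, prune
    N10 x:[29,40] y:[31,34] z:[113/3,118/3] -> miss, prune

15 AABB tests over nodes [0, 6, 14, 15, 13, 16, 3, 17, 11, 9, 1, 5, 7, 18, 10]; 2 leaves entered; closest P7.

== RESULT ==
[0, 6, 14, 15, 13, 16, 3, 17, 11, 9, 1, 5, 7, 18, 10]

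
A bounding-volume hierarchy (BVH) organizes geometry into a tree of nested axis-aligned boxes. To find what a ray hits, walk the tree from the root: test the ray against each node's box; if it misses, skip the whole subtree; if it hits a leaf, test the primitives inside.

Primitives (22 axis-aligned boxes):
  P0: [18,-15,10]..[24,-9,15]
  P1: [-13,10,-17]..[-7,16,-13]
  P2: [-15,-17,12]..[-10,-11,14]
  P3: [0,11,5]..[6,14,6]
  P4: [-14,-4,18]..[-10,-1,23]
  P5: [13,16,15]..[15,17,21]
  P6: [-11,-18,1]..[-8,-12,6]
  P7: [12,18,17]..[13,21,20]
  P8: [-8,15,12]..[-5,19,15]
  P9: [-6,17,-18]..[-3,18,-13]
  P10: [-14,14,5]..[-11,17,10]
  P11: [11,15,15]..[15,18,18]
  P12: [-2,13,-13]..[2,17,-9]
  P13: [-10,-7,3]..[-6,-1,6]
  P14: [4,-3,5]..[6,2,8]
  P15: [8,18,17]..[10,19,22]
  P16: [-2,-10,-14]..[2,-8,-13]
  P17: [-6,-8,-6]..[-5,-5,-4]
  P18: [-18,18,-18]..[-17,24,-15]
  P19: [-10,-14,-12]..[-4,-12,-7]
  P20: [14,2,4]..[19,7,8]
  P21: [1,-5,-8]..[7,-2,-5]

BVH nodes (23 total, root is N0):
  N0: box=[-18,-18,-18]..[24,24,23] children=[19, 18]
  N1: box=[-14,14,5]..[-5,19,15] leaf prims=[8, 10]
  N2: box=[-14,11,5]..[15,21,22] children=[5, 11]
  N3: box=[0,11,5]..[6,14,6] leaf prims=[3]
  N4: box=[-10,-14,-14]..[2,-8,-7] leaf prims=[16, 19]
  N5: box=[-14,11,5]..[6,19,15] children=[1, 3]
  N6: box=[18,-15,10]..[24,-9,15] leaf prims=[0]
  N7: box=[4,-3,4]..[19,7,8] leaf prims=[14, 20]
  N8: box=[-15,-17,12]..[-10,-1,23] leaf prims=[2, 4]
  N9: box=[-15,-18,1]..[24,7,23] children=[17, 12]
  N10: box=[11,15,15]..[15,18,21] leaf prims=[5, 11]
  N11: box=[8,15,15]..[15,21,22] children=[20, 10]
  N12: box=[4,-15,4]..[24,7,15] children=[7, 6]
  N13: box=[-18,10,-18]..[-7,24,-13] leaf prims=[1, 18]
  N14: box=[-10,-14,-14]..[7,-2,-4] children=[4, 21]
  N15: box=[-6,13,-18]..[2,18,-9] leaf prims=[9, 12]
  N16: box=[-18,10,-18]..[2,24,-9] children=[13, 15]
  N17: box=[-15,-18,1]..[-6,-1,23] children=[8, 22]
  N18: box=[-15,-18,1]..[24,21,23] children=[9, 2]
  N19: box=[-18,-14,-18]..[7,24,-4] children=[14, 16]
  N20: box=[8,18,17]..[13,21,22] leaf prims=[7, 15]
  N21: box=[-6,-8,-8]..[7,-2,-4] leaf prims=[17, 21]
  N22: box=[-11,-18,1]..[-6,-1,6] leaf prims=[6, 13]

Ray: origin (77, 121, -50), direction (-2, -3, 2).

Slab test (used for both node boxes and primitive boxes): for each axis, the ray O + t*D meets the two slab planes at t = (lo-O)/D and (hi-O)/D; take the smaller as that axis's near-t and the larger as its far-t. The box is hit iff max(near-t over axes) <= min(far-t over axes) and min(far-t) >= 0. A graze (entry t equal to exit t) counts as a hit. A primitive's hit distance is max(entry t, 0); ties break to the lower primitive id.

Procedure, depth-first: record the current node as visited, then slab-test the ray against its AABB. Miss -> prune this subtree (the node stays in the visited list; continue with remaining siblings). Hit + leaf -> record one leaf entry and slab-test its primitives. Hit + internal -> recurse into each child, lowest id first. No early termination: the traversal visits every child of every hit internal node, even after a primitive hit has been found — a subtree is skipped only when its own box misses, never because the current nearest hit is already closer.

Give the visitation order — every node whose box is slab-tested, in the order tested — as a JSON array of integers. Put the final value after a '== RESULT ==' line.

Trace the traversal:
N0 x:[53/2,95/2] y:[97/3,139/3] z:[16,73/2] -> hit [97/3,73/2], descend [18, 19]
  N18 x:[53/2,46] y:[100/3,139/3] z:[51/2,73/2] -> hit [100/3,73/2], descend [2, 9]
    N2 x:[31,91/2] y:[100/3,110/3] z:[55/2,36] -> hit [100/3,36], descend [5, 11]
      N5 x:[71/2,91/2] y:[34,110/3] z:[55/2,65/2] -> miss, prune
      N11 x:[31,69/2] y:[100/3,106/3] z:[65/2,36] -> hit [100/3,69/2], descend [10, 20]
        N10 x:[31,33] y:[103/3,106/3] z:[65/2,71/2] -> miss, prune
        N20 x:[32,69/2] y:[100/3,103/3] z:[67/2,36] -> hit [67/2,103/3] leaf, test {P7(miss), P15@t=34}
    N9 x:[53/2,46] y:[38,139/3] z:[51/2,73/2] -> miss, prune
  N19 x:[35,95/2] y:[97/3,45] z:[16,23] -> miss, prune

Summary -> nodes [0, 18, 2, 5, 11, 10, 20, 9, 19]; box-tests=9; leaf-entries=1; first=P15

== RESULT ==
[0, 18, 2, 5, 11, 10, 20, 9, 19]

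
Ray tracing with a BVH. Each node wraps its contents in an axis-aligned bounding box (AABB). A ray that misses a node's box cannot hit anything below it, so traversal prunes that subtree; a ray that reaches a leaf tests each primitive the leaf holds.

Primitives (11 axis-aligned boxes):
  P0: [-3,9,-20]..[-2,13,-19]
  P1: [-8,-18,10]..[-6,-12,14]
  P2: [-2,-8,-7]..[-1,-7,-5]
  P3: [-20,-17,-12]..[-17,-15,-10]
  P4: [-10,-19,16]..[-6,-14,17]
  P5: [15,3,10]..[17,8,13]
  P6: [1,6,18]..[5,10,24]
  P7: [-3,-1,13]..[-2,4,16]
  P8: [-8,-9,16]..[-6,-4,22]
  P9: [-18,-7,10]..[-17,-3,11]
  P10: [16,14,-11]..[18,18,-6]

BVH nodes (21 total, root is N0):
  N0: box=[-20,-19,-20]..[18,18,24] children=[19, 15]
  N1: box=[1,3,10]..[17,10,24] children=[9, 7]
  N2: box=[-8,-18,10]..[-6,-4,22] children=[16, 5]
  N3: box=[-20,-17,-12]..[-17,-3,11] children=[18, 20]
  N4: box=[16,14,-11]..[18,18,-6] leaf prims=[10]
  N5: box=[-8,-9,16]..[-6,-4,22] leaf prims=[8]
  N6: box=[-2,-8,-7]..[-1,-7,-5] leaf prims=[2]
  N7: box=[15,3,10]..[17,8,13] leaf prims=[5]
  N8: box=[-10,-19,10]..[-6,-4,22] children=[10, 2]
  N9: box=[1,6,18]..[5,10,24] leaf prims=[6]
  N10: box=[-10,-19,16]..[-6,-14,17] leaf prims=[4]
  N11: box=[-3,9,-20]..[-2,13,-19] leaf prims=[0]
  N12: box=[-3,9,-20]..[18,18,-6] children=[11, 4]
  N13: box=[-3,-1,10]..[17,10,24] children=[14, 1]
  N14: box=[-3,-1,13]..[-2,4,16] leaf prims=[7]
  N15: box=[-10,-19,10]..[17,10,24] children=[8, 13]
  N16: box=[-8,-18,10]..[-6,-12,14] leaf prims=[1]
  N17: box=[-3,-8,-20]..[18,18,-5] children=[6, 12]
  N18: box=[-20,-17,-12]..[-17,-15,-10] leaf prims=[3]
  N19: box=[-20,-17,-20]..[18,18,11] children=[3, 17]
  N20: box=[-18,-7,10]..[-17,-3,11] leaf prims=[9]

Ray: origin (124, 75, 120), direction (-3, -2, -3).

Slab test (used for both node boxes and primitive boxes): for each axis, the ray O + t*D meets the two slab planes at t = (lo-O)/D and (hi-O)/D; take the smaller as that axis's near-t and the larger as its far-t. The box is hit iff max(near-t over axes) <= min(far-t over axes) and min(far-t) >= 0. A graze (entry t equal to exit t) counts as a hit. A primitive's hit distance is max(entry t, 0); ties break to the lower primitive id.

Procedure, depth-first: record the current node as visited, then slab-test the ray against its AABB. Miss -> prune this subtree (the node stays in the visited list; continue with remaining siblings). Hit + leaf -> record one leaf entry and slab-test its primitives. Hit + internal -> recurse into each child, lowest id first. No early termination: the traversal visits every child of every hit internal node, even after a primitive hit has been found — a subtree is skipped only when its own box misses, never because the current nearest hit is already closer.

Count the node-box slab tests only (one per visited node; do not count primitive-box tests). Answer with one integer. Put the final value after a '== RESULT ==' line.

Traverse from the root:
N0 x:[106/3,48] y:[57/2,47] z:[32,140/3] -> hit [106/3,140/3], descend [15, 19]
  N15 x:[107/3,134/3] y:[65/2,47] z:[32,110/3] -> hit [107/3,110/3], descend [8, 13]
    N8 x:[130/3,134/3] y:[79/2,47] z:[98/3,110/3] -> miss, prune
    N13 x:[107/3,127/3] y:[65/2,38] z:[32,110/3] -> hit [107/3,110/3], descend [1, 14]
      N1 x:[107/3,41] y:[65/2,36] z:[32,110/3] -> hit [107/3,36], descend [7, 9]
        N7 x:[107/3,109/3] y:[67/2,36] z:[107/3,110/3] -> hit [107/3,36] leaf, test {P5@t=107/3}
        N9 x:[119/3,41] y:[65/2,69/2] z:[32,34] -> miss, prune
      N14 x:[42,127/3] y:[71/2,38] z:[104/3,107/3] -> miss, prune
  N19 x:[106/3,48] y:[57/2,46] z:[109/3,140/3] -> hit [109/3,46], descend [3, 17]
    N3 x:[47,48] y:[39,46] z:[109/3,44] -> miss, prune
    N17 x:[106/3,127/3] y:[57/2,83/2] z:[125/3,140/3] -> miss, prune

11 AABB tests over nodes [0, 15, 8, 13, 1, 7, 9, 14, 19, 3, 17]; 1 leaf entered; closest P5.

== RESULT ==
11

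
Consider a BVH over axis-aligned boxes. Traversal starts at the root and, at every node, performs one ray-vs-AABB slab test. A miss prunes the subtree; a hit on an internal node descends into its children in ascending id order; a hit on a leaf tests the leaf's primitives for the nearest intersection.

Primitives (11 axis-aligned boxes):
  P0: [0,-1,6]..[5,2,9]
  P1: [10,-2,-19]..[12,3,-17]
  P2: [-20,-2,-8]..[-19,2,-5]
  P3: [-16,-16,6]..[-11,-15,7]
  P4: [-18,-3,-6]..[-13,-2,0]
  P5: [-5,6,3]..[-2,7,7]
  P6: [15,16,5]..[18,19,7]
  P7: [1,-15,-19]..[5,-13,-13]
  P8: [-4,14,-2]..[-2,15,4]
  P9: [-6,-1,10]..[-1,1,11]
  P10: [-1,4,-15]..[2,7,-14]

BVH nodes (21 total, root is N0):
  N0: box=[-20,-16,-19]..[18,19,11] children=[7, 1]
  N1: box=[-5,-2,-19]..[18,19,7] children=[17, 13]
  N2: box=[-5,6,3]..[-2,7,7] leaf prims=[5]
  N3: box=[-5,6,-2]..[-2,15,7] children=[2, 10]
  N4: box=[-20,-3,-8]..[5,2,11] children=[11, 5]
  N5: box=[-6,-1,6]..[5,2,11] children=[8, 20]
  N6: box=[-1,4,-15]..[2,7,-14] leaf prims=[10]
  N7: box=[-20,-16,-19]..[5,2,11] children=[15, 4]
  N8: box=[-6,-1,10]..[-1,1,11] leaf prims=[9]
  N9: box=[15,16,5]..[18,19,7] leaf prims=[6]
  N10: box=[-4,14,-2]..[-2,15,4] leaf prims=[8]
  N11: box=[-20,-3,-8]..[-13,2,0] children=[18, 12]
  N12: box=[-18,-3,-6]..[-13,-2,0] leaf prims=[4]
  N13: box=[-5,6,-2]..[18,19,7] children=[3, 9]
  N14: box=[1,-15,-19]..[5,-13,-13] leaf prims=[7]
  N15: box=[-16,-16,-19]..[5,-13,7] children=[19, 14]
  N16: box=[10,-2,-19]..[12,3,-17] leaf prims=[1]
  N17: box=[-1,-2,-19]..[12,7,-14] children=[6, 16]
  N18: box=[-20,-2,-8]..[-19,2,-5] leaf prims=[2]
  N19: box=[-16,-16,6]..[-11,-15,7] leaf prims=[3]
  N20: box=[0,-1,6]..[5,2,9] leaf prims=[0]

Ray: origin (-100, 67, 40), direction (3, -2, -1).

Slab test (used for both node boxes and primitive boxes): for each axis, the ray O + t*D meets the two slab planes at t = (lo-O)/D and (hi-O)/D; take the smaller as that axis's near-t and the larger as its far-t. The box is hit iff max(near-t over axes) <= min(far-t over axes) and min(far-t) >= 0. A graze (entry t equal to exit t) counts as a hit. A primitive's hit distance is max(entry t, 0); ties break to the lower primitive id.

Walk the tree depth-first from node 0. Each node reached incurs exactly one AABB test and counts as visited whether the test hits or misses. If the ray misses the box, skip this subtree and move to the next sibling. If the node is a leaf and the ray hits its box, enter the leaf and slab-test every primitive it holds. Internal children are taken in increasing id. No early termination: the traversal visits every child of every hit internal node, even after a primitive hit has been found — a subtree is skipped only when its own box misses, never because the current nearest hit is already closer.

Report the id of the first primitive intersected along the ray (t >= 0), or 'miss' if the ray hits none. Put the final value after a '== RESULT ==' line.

Traverse from the root:
N0 x:[80/3,118/3] y:[24,83/2] z:[29,59] -> hit [29,118/3], descend [1, 7]
  N1 x:[95/3,118/3] y:[24,69/2] z:[33,59] -> hit [33,69/2], descend [13, 17]
    N13 x:[95/3,118/3] y:[24,61/2] z:[33,42] -> miss, prune
    N17 x:[33,112/3] y:[30,69/2] z:[54,59] -> miss, prune
  N7 x:[80/3,35] y:[65/2,83/2] z:[29,59] -> hit [65/2,35], descend [4, 15]
    N4 x:[80/3,35] y:[65/2,35] z:[29,48] -> hit [65/2,35], descend [5, 11]
      N5 x:[94/3,35] y:[65/2,34] z:[29,34] -> hit [65/2,34], descend [8, 20]
        N8 x:[94/3,33] y:[33,34] z:[29,30] -> miss, prune
        N20 x:[100/3,35] y:[65/2,34] z:[31,34] -> hit [100/3,34] leaf, test {P0@t=100/3}
      N11 x:[80/3,29] y:[65/2,35] z:[40,48] -> miss, prune
    N15 x:[28,35] y:[40,83/2] z:[33,59] -> miss, prune

Visited [0, 1, 13, 17, 7, 4, 5, 8, 20, 11, 15]. Tests: 11 box, 1 leaf. Nearest: P0.

== RESULT ==
0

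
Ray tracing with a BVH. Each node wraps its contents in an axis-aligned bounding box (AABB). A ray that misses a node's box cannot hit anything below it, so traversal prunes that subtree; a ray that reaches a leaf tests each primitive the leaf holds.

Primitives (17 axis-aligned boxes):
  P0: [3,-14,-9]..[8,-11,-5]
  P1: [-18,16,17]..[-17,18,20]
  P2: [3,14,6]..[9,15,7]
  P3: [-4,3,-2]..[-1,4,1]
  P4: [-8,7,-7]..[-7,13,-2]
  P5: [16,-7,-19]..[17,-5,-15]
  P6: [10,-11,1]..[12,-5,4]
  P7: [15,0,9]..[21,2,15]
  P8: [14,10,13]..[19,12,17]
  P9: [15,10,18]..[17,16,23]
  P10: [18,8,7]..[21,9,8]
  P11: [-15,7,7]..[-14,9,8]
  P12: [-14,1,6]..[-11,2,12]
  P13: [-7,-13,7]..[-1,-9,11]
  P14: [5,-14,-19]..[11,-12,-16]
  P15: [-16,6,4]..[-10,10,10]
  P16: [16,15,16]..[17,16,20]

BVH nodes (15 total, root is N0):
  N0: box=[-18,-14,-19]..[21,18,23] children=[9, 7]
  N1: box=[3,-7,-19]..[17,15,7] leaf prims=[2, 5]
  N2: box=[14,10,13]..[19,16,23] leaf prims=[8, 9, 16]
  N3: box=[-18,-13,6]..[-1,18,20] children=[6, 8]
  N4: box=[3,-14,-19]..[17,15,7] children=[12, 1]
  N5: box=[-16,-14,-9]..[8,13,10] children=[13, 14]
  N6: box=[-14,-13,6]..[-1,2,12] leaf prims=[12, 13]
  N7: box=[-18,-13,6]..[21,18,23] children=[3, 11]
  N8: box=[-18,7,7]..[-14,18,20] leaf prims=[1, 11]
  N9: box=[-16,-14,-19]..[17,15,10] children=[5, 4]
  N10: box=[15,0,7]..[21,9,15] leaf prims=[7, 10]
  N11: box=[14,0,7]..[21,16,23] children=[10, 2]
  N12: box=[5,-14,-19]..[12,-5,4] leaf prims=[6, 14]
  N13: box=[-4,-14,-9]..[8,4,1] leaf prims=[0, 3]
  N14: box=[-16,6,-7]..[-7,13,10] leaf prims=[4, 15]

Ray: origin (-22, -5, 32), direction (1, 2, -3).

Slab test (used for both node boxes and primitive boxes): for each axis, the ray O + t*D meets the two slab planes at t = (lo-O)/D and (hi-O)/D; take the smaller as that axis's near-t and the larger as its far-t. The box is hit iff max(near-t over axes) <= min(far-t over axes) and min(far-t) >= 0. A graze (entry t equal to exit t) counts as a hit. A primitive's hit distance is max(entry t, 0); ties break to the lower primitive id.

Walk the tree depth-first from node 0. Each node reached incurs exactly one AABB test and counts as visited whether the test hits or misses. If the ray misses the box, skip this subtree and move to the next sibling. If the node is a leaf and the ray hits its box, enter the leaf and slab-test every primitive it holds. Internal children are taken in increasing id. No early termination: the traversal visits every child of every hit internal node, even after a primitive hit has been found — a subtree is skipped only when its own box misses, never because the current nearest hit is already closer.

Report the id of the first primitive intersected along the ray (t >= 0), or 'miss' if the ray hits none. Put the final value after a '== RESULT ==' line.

Walk:
N0 x:[4,43] y:[-9/2,23/2] z:[3,17] -> hit [4,23/2], descend [7, 9]
  N7 x:[4,43] y:[-4,23/2] z:[3,26/3] -> hit [4,26/3], descend [3, 11]
    N3 x:[4,21] y:[-4,23/2] z:[4,26/3] -> hit [4,26/3], descend [6, 8]
      N6 x:[8,21] y:[-4,7/2] z:[20/3,26/3] -> miss, prune
      N8 x:[4,8] y:[6,23/2] z:[4,25/3] -> hit [6,8] leaf, test {P1(miss), P11(miss)}
    N11 x:[36,43] y:[5/2,21/2] z:[3,25/3] -> miss, prune
  N9 x:[6,39] y:[-9/2,10] z:[22/3,17] -> hit [22/3,10], descend [4, 5]
    N4 x:[25,39] y:[-9/2,10] z:[25/3,17] -> miss, prune
    N5 x:[6,30] y:[-9/2,9] z:[22/3,41/3] -> hit [22/3,9], descend [13, 14]
      N13 x:[18,30] y:[-9/2,9/2] z:[31/3,41/3] -> miss, prune
      N14 x:[6,15] y:[11/2,9] z:[22/3,13] -> hit [22/3,9] leaf, test {P4(miss), P15@t=22/3}

11 AABB tests over nodes [0, 7, 3, 6, 8, 11, 9, 4, 5, 13, 14]; 2 leaves entered; closest P15.

== RESULT ==
15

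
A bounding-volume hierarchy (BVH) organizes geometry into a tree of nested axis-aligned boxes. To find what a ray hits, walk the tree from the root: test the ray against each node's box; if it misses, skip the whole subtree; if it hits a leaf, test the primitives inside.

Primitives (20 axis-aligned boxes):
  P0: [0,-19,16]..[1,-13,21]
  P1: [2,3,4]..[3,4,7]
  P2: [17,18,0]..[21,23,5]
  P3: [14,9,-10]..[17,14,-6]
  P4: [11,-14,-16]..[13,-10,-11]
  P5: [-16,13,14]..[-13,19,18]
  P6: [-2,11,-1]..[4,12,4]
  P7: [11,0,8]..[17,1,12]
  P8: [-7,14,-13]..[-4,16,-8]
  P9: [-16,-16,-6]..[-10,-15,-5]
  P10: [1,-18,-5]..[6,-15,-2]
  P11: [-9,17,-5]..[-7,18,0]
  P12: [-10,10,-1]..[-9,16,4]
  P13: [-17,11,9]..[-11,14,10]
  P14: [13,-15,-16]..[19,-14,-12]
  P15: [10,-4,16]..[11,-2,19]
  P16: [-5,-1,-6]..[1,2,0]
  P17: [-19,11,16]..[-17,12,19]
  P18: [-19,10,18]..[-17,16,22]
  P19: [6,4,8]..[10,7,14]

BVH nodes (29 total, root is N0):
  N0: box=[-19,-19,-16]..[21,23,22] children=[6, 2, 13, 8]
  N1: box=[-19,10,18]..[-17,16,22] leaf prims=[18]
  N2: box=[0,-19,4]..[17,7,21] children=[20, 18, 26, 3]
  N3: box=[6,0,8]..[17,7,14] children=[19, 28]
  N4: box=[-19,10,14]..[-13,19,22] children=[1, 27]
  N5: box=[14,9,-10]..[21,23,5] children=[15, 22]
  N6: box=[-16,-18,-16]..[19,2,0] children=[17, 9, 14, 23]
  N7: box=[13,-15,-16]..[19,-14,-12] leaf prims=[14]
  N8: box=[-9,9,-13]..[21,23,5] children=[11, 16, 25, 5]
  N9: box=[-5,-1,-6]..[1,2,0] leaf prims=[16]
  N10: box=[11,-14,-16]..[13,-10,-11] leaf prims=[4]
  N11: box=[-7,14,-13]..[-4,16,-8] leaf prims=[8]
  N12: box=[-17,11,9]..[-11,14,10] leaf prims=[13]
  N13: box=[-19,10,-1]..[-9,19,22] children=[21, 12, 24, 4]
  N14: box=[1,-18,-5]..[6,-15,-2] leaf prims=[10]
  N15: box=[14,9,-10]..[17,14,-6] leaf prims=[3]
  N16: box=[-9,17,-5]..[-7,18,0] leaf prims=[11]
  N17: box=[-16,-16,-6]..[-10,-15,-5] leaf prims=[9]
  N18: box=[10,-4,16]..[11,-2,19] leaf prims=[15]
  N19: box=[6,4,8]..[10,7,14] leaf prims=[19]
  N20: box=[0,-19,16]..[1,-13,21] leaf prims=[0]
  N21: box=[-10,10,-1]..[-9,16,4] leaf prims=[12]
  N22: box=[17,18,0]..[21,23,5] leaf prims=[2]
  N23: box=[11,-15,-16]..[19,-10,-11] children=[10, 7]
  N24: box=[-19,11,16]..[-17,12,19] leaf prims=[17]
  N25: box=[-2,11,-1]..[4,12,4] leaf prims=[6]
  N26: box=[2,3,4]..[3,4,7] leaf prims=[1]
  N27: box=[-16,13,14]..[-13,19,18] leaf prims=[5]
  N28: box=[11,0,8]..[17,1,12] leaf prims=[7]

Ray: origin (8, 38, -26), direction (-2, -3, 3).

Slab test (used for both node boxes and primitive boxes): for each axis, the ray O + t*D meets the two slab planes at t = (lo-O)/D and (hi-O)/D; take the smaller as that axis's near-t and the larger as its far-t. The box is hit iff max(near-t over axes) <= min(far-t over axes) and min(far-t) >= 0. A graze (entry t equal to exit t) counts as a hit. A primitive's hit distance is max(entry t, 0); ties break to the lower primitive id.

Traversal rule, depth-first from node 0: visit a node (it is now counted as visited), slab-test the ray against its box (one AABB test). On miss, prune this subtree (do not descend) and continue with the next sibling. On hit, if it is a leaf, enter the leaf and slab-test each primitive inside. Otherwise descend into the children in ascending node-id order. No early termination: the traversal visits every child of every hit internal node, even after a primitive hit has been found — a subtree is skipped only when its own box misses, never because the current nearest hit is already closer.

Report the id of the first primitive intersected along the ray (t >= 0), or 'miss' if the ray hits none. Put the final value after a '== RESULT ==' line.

Trace the traversal:
N0 x:[-13/2,27/2] y:[5,19] z:[10/3,16] -> hit [5,27/2], descend [2, 6, 8, 13]
  N2 x:[-9/2,4] y:[31/3,19] z:[10,47/3] -> miss, prune
  N6 x:[-11/2,12] y:[12,56/3] z:[10/3,26/3] -> miss, prune
  N8 x:[-13/2,17/2] y:[5,29/3] z:[13/3,31/3] -> hit [5,17/2], descend [5, 11, 16, 25]
    N5 x:[-13/2,-3] y:[5,29/3] z:[16/3,31/3] -> miss, prune
    N11 x:[6,15/2] y:[22/3,8] z:[13/3,6] -> miss, prune
    N16 x:[15/2,17/2] y:[20/3,7] z:[7,26/3] -> miss, prune
    N25 x:[2,5] y:[26/3,9] z:[25/3,10] -> miss, prune
  N13 x:[17/2,27/2] y:[19/3,28/3] z:[25/3,16] -> hit [17/2,28/3], descend [4, 12, 21, 24]
    N4 x:[21/2,27/2] y:[19/3,28/3] z:[40/3,16] -> miss, prune
    N12 x:[19/2,25/2] y:[8,9] z:[35/3,12] -> miss, prune
    N21 x:[17/2,9] y:[22/3,28/3] z:[25/3,10] -> hit [17/2,9] leaf, test {P12@t=17/2}
    N24 x:[25/2,27/2] y:[26/3,9] z:[14,15] -> miss, prune

Summary -> nodes [0, 2, 6, 8, 5, 11, 16, 25, 13, 4, 12, 21, 24]; box-tests=13; leaf-entries=1; first=P12

== RESULT ==
12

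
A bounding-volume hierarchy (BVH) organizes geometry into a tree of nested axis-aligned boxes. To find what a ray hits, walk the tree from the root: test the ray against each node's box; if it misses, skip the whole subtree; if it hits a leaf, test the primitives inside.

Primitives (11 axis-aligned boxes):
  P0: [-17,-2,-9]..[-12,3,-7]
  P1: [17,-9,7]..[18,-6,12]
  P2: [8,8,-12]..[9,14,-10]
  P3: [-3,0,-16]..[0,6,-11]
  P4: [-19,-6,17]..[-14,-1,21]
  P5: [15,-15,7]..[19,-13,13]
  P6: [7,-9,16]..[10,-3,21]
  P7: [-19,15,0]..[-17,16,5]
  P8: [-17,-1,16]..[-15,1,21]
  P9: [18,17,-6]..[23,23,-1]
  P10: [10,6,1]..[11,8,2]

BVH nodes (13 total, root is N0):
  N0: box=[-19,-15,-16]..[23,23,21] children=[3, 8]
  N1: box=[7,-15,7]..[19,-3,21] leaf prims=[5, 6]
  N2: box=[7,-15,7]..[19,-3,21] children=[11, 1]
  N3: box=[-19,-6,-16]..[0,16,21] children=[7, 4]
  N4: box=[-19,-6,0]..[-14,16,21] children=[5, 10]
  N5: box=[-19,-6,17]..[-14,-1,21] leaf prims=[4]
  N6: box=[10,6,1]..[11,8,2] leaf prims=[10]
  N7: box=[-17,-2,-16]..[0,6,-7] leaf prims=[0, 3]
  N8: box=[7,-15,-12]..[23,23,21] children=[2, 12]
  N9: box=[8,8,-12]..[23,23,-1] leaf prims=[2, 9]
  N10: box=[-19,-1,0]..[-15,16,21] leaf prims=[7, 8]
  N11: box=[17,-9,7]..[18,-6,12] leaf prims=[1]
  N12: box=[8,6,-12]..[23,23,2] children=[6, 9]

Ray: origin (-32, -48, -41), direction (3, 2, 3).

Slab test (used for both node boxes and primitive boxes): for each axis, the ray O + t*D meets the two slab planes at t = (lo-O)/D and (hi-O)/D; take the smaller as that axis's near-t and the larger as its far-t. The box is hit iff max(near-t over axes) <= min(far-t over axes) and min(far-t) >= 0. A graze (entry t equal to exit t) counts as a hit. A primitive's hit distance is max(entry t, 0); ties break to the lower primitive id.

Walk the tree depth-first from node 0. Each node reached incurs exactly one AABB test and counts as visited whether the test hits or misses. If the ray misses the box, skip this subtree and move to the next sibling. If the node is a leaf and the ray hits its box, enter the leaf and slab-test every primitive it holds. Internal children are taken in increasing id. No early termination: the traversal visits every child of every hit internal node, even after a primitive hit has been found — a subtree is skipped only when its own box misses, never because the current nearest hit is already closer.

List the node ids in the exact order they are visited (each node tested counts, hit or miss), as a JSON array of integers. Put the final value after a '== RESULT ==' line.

Walk:
N0 x:[13/3,55/3] y:[33/2,71/2] z:[25/3,62/3] -> hit [33/2,55/3], descend [3, 8]
  N3 x:[13/3,32/3] y:[21,32] z:[25/3,62/3] -> miss, prune
  N8 x:[13,55/3] y:[33/2,71/2] z:[29/3,62/3] -> hit [33/2,55/3], descend [2, 12]
    N2 x:[13,17] y:[33/2,45/2] z:[16,62/3] -> hit [33/2,17], descend [1, 11]
      N1 x:[13,17] y:[33/2,45/2] z:[16,62/3] -> hit [33/2,17] leaf, test {P5@t=33/2, P6(miss)}
      N11 x:[49/3,50/3] y:[39/2,21] z:[16,53/3] -> miss, prune
    N12 x:[40/3,55/3] y:[27,71/2] z:[29/3,43/3] -> miss, prune

7 AABB tests over nodes [0, 3, 8, 2, 1, 11, 12]; 1 leaf entered; closest P5.

== RESULT ==
[0, 3, 8, 2, 1, 11, 12]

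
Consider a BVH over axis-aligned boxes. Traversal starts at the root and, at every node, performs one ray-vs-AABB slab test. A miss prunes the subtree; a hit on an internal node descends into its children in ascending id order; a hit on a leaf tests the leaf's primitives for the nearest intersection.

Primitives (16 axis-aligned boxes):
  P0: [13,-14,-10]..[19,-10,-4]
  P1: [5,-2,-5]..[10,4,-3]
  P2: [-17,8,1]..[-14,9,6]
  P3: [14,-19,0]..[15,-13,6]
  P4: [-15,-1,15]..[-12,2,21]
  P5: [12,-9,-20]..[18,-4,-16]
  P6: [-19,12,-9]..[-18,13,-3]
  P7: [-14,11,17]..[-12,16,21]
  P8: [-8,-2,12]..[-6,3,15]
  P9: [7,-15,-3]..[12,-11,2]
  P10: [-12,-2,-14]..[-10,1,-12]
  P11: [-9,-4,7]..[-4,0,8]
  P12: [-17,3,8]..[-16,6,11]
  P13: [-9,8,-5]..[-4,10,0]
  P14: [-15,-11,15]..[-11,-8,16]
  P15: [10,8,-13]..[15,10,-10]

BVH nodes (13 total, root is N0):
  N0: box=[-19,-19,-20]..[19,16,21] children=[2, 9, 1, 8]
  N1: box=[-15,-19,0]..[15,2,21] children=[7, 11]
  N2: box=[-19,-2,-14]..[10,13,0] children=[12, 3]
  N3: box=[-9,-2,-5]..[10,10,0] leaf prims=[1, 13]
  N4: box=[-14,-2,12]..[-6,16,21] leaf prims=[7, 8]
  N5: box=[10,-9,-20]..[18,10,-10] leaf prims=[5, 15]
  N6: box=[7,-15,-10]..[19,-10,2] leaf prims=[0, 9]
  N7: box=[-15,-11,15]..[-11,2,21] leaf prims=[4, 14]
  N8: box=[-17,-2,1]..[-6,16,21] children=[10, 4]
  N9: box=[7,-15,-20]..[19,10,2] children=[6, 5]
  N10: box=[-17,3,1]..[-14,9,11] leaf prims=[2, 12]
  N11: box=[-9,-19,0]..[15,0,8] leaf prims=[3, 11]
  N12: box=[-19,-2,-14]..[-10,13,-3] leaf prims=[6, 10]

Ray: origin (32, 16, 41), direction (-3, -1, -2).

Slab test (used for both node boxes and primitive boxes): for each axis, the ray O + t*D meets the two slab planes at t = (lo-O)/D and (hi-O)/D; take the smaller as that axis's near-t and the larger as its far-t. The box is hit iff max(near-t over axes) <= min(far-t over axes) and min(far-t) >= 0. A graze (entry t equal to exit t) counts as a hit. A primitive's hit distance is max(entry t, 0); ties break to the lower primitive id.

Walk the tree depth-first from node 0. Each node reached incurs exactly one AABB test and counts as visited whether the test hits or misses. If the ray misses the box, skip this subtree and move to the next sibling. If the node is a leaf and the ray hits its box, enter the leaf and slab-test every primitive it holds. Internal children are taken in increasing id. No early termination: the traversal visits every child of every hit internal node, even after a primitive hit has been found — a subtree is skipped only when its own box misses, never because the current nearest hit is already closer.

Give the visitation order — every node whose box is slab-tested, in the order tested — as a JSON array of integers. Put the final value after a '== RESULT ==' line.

Traverse from the root:
N0 x:[13/3,17] y:[0,35] z:[10,61/2] -> hit [10,17], descend [1, 2, 8, 9]
  N1 x:[17/3,47/3] y:[14,35] z:[10,41/2] -> hit [14,47/3], descend [7, 11]
    N7 x:[43/3,47/3] y:[14,27] z:[10,13] -> miss, prune
    N11 x:[17/3,41/3] y:[16,35] z:[33/2,41/2] -> miss, prune
  N2 x:[22/3,17] y:[3,18] z:[41/2,55/2] -> miss, prune
  N8 x:[38/3,49/3] y:[0,18] z:[10,20] -> hit [38/3,49/3], descend [4, 10]
    N4 x:[38/3,46/3] y:[0,18] z:[10,29/2] -> hit [38/3,29/2] leaf, test {P7(miss), P8@t=13}
    N10 x:[46/3,49/3] y:[7,13] z:[15,20] -> miss, prune
  N9 x:[13/3,25/3] y:[6,31] z:[39/2,61/2] -> miss, prune

9 AABB tests over nodes [0, 1, 7, 11, 2, 8, 4, 10, 9]; 1 leaf entered; closest P8.

== RESULT ==
[0, 1, 7, 11, 2, 8, 4, 10, 9]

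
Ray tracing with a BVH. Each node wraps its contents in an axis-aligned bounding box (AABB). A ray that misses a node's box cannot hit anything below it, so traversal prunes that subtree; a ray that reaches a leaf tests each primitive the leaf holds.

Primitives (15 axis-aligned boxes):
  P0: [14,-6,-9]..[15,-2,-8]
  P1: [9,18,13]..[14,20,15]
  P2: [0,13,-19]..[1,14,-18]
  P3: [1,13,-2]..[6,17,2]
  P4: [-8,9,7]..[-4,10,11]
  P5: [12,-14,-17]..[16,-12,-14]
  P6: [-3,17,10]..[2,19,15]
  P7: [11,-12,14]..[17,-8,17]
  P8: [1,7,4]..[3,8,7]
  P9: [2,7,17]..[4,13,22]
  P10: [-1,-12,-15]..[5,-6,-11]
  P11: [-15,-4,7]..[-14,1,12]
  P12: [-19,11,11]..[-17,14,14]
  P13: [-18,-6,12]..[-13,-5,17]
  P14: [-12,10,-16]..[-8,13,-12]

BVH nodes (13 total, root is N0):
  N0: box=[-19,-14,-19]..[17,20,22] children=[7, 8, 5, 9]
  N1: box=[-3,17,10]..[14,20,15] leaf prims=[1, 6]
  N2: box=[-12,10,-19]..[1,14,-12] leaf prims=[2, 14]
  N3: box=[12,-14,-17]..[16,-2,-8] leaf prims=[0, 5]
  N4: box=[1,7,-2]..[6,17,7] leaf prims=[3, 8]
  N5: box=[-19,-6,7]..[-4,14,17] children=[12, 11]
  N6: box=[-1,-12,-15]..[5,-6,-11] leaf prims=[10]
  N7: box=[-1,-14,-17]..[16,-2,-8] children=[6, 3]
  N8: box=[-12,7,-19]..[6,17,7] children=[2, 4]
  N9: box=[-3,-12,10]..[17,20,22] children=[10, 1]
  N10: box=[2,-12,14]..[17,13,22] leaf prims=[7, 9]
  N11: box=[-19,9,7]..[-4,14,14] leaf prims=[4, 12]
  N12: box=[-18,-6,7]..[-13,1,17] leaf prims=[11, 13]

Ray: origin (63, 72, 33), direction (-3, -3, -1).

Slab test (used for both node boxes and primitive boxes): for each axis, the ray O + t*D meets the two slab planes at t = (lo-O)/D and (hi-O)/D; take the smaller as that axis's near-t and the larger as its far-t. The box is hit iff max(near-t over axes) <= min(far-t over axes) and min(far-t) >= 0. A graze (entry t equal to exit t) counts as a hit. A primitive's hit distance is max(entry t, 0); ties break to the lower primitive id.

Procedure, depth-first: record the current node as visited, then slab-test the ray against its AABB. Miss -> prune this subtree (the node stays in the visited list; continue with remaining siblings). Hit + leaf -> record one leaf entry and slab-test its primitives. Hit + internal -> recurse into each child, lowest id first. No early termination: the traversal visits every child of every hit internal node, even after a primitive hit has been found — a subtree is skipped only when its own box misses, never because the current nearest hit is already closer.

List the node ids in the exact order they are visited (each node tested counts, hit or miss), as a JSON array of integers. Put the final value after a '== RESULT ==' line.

Walk:
N0 x:[46/3,82/3] y:[52/3,86/3] z:[11,52] -> hit [52/3,82/3], descend [5, 7, 8, 9]
  N5 x:[67/3,82/3] y:[58/3,26] z:[16,26] -> hit [67/3,26], descend [11, 12]
    N11 x:[67/3,82/3] y:[58/3,21] z:[19,26] -> miss, prune
    N12 x:[76/3,27] y:[71/3,26] z:[16,26] -> hit [76/3,26] leaf, test {P11(miss), P13(miss)}
  N7 x:[47/3,64/3] y:[74/3,86/3] z:[41,50] -> miss, prune
  N8 x:[19,25] y:[55/3,65/3] z:[26,52] -> miss, prune
  N9 x:[46/3,22] y:[52/3,28] z:[11,23] -> hit [52/3,22], descend [1, 10]
    N1 x:[49/3,22] y:[52/3,55/3] z:[18,23] -> hit [18,55/3] leaf, test {P1@t=18, P6(miss)}
    N10 x:[46/3,61/3] y:[59/3,28] z:[11,19] -> miss, prune

order=[0, 5, 11, 12, 7, 8, 9, 1, 10]  |boxes|=9  |leaves|=2  hit=P1

== RESULT ==
[0, 5, 11, 12, 7, 8, 9, 1, 10]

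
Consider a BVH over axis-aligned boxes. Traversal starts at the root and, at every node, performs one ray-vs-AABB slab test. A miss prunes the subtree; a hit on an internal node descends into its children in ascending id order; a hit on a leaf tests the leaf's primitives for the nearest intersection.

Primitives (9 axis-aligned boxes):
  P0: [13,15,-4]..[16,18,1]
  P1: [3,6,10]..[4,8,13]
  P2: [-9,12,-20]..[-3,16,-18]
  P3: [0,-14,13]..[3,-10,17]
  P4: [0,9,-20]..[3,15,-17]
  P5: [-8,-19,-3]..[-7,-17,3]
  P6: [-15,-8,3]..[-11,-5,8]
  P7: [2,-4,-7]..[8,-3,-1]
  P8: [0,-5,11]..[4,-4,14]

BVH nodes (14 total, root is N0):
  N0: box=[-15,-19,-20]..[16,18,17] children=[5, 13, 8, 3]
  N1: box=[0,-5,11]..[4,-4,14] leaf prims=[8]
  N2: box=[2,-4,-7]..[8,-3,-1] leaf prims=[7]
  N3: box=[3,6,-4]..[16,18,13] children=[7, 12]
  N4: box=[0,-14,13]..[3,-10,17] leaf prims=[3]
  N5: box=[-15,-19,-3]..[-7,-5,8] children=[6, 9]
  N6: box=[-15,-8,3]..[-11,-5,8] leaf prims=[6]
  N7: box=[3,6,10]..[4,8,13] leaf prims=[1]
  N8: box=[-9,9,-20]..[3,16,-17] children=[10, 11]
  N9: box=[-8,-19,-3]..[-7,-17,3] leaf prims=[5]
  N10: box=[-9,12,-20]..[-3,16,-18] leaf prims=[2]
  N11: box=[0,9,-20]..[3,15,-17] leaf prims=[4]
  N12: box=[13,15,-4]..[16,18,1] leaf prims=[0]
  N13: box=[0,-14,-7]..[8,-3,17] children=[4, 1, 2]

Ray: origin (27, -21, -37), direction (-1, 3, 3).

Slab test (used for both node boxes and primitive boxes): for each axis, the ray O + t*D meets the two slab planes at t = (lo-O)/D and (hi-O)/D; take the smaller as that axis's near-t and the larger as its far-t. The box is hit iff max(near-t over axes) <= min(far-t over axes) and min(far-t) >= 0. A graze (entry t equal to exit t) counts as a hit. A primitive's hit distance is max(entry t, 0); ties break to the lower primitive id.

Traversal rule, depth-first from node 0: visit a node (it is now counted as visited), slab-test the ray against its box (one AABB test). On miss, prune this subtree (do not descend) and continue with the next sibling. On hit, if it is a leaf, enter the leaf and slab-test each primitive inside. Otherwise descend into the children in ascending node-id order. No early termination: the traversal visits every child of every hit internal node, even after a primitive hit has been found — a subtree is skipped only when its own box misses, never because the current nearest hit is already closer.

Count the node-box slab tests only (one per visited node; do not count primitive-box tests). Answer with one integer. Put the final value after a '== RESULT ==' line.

Trace the traversal:
N0 x:[11,42] y:[2/3,13] z:[17/3,18] -> hit [11,13], descend [3, 5, 8, 13]
  N3 x:[11,24] y:[9,13] z:[11,50/3] -> hit [11,13], descend [7, 12]
    N7 x:[23,24] y:[9,29/3] z:[47/3,50/3] -> miss, prune
    N12 x:[11,14] y:[12,13] z:[11,38/3] -> hit [12,38/3] leaf, test {P0@t=12}
  N5 x:[34,42] y:[2/3,16/3] z:[34/3,15] -> miss, prune
  N8 x:[24,36] y:[10,37/3] z:[17/3,20/3] -> miss, prune
  N13 x:[19,27] y:[7/3,6] z:[10,18] -> miss, prune

Visited [0, 3, 7, 12, 5, 8, 13]. Tests: 7 box, 1 leaf. Nearest: P0.

== RESULT ==
7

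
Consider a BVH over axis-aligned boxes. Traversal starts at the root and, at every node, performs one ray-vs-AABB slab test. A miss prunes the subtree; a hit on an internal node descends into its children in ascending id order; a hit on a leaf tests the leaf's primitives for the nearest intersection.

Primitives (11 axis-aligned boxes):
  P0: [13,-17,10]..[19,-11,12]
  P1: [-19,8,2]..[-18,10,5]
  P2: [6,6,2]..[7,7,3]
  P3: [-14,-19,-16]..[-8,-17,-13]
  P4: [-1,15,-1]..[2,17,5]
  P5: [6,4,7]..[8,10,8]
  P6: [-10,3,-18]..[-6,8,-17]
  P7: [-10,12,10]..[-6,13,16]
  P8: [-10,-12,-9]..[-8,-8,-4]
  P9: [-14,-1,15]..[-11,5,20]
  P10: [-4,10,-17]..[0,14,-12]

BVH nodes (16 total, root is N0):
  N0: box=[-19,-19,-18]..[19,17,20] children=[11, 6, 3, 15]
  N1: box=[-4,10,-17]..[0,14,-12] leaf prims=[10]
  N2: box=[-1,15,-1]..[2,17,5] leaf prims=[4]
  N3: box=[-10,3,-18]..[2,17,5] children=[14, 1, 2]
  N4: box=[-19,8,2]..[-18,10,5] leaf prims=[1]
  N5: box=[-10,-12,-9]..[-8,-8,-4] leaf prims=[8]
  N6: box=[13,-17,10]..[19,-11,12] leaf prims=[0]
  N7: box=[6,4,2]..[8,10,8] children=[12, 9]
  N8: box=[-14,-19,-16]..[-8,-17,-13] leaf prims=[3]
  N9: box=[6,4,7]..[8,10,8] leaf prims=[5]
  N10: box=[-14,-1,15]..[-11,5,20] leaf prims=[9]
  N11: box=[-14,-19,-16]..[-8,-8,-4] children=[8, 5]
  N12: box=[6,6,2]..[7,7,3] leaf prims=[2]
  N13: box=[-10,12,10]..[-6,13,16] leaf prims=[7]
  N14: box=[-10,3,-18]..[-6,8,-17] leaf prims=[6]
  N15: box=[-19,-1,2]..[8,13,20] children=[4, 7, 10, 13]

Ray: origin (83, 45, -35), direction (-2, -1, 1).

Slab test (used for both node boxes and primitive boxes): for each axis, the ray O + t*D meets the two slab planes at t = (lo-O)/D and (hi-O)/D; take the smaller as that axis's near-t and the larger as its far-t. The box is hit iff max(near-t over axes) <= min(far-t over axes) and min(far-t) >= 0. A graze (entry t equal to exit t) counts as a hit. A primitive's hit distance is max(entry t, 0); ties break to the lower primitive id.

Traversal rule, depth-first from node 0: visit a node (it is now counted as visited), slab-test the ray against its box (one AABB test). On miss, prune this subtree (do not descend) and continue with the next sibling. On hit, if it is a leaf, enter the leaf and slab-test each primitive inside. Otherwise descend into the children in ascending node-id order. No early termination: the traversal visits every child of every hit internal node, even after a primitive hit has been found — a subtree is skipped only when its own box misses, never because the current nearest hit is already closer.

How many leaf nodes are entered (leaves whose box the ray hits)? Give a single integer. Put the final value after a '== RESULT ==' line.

Trace the traversal:
N0 x:[32,51] y:[28,64] z:[17,55] -> hit [32,51], descend [3, 6, 11, 15]
  N3 x:[81/2,93/2] y:[28,42] z:[17,40] -> miss, prune
  N6 x:[32,35] y:[56,62] z:[45,47] -> miss, prune
  N11 x:[91/2,97/2] y:[53,64] z:[19,31] -> miss, prune
  N15 x:[75/2,51] y:[32,46] z:[37,55] -> hit [75/2,46], descend [4, 7, 10, 13]
    N4 x:[101/2,51] y:[35,37] z:[37,40] -> miss, prune
    N7 x:[75/2,77/2] y:[35,41] z:[37,43] -> hit [75/2,77/2], descend [9, 12]
      N9 x:[75/2,77/2] y:[35,41] z:[42,43] -> miss, prune
      N12 x:[38,77/2] y:[38,39] z:[37,38] -> hit [38,38] leaf, test {P2@t=38}
    N10 x:[47,97/2] y:[40,46] z:[50,55] -> miss, prune
    N13 x:[89/2,93/2] y:[32,33] z:[45,51] -> miss, prune

Summary -> nodes [0, 3, 6, 11, 15, 4, 7, 9, 12, 10, 13]; box-tests=11; leaf-entries=1; first=P2

== RESULT ==
1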